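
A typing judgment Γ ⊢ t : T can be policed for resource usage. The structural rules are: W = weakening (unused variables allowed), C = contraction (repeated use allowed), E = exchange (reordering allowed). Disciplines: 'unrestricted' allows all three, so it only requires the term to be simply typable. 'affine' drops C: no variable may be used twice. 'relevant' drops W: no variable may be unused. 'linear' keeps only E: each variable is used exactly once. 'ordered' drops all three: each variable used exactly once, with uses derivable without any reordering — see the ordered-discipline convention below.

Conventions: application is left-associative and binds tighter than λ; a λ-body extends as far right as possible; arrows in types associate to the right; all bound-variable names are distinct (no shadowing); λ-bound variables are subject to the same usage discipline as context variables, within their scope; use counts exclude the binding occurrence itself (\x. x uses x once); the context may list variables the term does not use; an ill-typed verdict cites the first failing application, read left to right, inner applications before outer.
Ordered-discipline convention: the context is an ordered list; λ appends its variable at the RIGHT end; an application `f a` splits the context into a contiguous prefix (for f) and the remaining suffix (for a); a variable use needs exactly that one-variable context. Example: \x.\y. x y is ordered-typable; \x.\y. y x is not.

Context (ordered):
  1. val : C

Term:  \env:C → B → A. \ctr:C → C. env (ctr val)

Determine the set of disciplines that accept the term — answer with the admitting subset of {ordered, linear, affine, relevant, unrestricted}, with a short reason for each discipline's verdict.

accepted by: linear, affine, relevant, unrestricted
variable uses: val: 1×, env (λ-bound): 1×, ctr (λ-bound): 1×
use order (left to right): env, ctr, val
typing: the term checks, with type (C → B → A) → (C → C) → B → A
ordered: ✗, use order env, ctr, val needs exchange
linear: ✓, exactly-once usage across val, env, ctr
affine: ✓, val, env, ctr: no repeats, contraction unneeded
relevant: ✓, none of val, env, ctr goes unused
unrestricted: ✓, well-typed at (C → B → A) → (C → C) → B → A; no restrictions here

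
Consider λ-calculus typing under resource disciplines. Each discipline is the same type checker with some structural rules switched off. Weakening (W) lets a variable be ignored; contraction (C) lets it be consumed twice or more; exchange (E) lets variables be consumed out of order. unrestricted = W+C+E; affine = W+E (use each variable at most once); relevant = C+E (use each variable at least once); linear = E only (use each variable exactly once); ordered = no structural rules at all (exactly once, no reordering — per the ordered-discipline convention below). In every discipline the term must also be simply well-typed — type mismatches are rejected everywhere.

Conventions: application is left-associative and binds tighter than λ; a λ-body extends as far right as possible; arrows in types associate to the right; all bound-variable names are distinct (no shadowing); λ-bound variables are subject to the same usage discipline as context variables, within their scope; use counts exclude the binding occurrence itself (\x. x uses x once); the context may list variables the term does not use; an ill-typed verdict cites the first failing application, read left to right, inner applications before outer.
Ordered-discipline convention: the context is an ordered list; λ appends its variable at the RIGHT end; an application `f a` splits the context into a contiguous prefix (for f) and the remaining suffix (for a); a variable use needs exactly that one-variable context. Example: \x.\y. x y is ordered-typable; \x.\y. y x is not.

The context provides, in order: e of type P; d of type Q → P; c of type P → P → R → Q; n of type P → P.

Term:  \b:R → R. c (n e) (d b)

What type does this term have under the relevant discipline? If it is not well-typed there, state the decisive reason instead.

not well-typed under relevant — a type mismatch blocks all five
usage: e=1; d=1; c=1; n=1; b (bound)=1
order of uses: c, n, e, d, b
typing: ill-typed: an argument R → R mismatches the expected Q
summary: ordered ✗, linear ✗, affine ✗, relevant ✗, unrestricted ✗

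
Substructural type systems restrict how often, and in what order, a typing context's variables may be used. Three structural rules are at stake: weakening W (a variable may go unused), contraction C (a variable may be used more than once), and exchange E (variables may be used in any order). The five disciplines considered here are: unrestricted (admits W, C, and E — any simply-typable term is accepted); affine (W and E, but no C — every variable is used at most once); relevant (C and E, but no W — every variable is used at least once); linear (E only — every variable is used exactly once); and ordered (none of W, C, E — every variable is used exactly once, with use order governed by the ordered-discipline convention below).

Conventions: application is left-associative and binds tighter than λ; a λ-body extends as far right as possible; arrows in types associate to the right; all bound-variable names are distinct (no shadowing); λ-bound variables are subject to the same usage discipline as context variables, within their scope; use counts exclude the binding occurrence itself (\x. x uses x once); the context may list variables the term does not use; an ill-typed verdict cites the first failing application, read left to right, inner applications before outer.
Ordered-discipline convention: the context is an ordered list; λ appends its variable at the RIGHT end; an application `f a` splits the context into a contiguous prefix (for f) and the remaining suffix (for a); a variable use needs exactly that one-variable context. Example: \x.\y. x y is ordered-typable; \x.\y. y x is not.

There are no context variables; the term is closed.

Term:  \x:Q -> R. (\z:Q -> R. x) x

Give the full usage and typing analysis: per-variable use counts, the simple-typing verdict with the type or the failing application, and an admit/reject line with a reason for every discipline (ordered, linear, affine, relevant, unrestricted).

usage: x [bound] ×2, z [bound] ×0
order of uses: x, x
typing: well-typed — term : (Q -> R) -> Q -> R
ordered: ✗ — needs contraction — x ×2; z never used (weakening)
linear: ✗ — needs contraction — x ×2; z never used (weakening)
affine: ✗ — needs contraction — x ×2
relevant: ✗ — z never used (weakening)
unrestricted: ✓ — well-typed at (Q -> R) -> Q -> R; no restrictions here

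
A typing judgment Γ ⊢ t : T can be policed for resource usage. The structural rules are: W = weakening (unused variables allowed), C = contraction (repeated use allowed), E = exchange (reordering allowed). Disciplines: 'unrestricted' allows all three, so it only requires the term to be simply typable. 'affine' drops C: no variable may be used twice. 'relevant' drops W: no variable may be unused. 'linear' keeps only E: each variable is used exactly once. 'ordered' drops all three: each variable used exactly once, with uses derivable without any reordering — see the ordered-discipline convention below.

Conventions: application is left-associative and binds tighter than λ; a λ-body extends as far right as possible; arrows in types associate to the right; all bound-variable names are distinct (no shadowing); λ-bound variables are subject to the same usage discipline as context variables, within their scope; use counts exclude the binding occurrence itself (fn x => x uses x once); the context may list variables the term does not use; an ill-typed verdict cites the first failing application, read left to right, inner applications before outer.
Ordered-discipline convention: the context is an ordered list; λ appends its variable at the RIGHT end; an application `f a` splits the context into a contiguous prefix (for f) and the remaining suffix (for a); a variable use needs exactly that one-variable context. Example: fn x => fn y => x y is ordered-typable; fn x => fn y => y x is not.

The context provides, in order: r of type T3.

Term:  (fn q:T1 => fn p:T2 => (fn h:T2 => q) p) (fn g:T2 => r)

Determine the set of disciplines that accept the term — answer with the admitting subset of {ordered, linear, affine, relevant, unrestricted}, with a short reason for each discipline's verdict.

admitted by: none
usage: r=1; q [bound]=1; p [bound]=1; h [bound]=0; g [bound]=0
order of uses: q, p, r
typing: ill-typed: argument of type T2 → T3 where T1 is required
ordered ✗ (fails simple typing)
linear ✗ (a type mismatch blocks all five)
affine ✗ (the type mismatch rejects it)
relevant ✗ (not simply typable)
unrestricted ✗ (fails simple typing)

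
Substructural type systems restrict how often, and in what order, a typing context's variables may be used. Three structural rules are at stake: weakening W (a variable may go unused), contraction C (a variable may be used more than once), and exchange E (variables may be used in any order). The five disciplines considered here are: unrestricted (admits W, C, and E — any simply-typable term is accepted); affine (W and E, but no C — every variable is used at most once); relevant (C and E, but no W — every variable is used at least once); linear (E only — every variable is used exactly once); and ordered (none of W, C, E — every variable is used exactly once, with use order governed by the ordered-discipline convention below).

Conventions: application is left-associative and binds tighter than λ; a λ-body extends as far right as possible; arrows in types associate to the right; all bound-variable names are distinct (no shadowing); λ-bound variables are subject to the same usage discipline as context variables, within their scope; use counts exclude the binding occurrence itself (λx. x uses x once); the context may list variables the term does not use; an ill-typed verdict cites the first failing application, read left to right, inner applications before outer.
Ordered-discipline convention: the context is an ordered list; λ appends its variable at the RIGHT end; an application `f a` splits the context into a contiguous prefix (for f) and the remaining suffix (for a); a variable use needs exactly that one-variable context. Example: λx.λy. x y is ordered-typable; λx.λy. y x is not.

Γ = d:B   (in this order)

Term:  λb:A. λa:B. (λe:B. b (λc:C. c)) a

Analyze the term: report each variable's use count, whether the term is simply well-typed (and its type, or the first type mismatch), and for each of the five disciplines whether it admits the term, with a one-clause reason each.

use counts: d: 0, b (bound): 1, a (bound): 1, e (bound): 0, c (bound): 1
order of uses: b, c, a
typing: ill-typed: can't apply a value of type A
ordered: ✗ — a type mismatch blocks all five
linear: ✗ — the type mismatch rejects it
affine: ✗ — not simply typable
relevant: ✗ — fails simple typing
unrestricted: ✗ — a type mismatch blocks all five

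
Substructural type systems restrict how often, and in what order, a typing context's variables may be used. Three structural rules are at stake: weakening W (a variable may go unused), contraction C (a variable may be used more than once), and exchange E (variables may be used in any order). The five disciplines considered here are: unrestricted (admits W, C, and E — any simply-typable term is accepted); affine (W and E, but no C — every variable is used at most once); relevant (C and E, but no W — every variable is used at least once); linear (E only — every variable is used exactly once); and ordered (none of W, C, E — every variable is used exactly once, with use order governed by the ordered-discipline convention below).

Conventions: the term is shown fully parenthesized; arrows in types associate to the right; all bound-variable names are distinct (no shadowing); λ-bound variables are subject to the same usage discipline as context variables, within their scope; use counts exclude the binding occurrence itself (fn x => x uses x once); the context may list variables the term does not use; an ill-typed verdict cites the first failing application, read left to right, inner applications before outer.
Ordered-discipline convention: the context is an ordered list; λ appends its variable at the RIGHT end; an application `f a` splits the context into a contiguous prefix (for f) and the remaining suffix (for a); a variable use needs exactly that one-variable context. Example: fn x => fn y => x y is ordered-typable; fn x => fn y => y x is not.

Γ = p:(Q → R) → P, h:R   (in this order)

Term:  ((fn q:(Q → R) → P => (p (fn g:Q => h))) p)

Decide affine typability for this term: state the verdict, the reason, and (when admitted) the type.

no — p ×2 used more than once (contraction)
counts: p: 2, h: 1, q [bound]: 0, g [bound]: 0
uses in reading order: p, h, p
typing: well-typed at P
across the five disciplines: ordered ✗ · linear ✗ · affine ✗ · relevant ✗ · unrestricted ✓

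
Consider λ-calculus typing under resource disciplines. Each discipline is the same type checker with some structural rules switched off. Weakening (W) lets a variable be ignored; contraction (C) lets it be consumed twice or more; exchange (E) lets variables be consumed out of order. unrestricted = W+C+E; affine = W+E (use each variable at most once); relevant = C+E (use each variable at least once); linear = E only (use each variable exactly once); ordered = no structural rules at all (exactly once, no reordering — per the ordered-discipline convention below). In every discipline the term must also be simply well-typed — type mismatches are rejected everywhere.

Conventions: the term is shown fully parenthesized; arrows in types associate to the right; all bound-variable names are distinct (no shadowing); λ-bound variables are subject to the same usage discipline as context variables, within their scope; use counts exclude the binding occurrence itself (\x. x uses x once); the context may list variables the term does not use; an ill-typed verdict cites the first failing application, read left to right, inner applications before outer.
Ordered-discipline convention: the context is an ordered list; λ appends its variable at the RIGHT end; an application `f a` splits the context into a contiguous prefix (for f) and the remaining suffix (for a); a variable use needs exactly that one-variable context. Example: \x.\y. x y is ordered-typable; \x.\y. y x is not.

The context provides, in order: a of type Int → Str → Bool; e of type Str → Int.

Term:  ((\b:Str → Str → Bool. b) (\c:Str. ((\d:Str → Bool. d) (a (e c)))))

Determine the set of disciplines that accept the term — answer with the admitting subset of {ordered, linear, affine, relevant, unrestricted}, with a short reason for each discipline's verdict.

admitted by: ordered, linear, affine, relevant, unrestricted
counts: a=1, e=1, b (λ-bound)=1, c (λ-bound)=1, d (λ-bound)=1
left-to-right use order: b, d, a, e, c
typing: ✓ — Str → Str → Bool
ordered: ✓, a, e, b, c, d: once each, no exchange needed
linear: ✓, each of a, e, b, c, d used exactly once
affine: ✓, a, e, b, c, d: no repeats, contraction unneeded
relevant: ✓, every one of a, e, b, c, d appears
unrestricted: ✓, well-typed at Str → Str → Bool; no restrictions here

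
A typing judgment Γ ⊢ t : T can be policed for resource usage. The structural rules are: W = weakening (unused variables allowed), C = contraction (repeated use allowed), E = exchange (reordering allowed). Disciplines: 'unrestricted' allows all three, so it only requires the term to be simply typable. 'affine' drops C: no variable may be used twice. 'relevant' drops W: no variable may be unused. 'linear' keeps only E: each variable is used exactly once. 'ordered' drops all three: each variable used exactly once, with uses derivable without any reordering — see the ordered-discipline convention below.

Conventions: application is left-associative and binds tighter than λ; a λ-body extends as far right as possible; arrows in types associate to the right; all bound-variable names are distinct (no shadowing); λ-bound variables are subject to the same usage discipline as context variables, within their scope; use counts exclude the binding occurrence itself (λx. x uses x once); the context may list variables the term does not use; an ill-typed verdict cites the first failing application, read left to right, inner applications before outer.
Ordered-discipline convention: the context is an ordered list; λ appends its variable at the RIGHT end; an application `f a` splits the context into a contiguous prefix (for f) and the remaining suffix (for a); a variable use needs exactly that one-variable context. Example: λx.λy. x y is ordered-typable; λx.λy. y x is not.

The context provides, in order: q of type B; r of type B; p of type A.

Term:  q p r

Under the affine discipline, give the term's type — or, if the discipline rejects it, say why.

not well-typed under affine — the type mismatch rejects it
variable uses: q: 1×, r: 1×, p: 1×
use order (left to right): q, p, r
typing: ill-typed: applying a non-function (B)
all disciplines: ordered ✗, linear ✗, affine ✗, relevant ✗, unrestricted ✗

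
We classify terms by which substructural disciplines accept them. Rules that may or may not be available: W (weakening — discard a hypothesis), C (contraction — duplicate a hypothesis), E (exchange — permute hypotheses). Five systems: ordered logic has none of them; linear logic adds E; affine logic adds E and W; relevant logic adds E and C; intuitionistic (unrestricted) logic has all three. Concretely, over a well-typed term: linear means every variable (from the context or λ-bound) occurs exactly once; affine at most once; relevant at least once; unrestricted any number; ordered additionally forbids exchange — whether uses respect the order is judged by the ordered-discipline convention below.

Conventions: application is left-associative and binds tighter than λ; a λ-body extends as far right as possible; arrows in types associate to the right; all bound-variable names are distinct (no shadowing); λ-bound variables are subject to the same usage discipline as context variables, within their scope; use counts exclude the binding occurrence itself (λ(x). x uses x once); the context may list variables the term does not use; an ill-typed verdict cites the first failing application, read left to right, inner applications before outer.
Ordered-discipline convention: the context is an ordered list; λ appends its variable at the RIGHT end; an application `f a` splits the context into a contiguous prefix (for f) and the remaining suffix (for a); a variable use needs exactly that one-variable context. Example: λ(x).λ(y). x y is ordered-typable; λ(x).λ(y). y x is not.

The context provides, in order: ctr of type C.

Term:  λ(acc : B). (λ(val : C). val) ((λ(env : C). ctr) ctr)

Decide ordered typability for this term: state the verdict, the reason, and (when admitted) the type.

no — needs contraction — ctr ×2; acc, env never used (weakening)
usage: ctr: 2, acc (λ-bound): 0, val (λ-bound): 1, env (λ-bound): 0
left-to-right use order: val, ctr, ctr
typing: well-typed — term : B -> C
across the five disciplines: ordered ✗, linear ✗, affine ✗, relevant ✗, unrestricted ✓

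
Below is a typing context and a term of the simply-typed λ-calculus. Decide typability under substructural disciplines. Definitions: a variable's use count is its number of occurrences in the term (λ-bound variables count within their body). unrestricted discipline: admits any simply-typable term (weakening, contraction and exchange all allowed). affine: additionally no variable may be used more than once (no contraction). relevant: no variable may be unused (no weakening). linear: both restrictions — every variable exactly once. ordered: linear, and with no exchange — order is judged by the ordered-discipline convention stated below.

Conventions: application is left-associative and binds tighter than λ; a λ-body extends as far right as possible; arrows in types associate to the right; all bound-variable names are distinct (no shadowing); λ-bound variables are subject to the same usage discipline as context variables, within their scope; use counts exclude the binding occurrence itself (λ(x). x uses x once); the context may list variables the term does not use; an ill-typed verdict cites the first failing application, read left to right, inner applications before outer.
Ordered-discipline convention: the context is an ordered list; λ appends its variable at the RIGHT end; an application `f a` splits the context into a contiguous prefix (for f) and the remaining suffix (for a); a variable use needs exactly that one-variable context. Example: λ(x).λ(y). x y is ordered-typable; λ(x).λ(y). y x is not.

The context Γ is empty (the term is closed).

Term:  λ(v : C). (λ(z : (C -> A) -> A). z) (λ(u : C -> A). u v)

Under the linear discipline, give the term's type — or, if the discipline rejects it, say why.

term : C -> (C -> A) -> A
usage: v [bound]: 1×, z [bound]: 1×, u [bound]: 1×
uses in reading order: z, u, v
typing: ✓ — C -> (C -> A) -> A
all disciplines: ordered ✗; linear ✓; affine ✓; relevant ✓; unrestricted ✓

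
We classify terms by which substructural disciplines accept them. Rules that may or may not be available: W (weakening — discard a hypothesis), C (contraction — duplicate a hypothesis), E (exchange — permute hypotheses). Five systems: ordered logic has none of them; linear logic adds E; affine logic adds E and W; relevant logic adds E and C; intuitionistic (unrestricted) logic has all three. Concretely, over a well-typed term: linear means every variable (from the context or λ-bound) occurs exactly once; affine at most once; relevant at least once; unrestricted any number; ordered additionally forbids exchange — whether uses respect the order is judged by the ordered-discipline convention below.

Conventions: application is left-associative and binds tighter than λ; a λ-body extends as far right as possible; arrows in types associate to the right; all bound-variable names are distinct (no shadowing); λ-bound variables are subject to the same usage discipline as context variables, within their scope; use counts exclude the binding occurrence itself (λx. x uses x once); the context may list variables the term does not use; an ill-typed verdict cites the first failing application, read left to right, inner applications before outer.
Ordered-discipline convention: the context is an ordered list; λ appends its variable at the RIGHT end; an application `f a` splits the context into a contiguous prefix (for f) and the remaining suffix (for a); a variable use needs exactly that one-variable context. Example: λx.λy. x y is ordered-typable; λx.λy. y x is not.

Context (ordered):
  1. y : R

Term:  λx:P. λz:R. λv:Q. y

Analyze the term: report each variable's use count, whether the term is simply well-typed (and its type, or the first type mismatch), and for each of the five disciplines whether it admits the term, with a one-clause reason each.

use counts: y: 1×, x (bound): 0×, z (bound): 0×, v (bound): 0×
use order (left to right): y
typing: well-typed — term : P -> R -> Q -> R
ordered ✗ (needs weakening: x, z, v unused)
linear ✗ (needs weakening: x, z, v unused)
affine ✓ (none of y, x, z, v used more than once)
relevant ✗ (needs weakening: x, z, v unused)
unrestricted ✓ (typability at P -> R -> Q -> R is all that's needed)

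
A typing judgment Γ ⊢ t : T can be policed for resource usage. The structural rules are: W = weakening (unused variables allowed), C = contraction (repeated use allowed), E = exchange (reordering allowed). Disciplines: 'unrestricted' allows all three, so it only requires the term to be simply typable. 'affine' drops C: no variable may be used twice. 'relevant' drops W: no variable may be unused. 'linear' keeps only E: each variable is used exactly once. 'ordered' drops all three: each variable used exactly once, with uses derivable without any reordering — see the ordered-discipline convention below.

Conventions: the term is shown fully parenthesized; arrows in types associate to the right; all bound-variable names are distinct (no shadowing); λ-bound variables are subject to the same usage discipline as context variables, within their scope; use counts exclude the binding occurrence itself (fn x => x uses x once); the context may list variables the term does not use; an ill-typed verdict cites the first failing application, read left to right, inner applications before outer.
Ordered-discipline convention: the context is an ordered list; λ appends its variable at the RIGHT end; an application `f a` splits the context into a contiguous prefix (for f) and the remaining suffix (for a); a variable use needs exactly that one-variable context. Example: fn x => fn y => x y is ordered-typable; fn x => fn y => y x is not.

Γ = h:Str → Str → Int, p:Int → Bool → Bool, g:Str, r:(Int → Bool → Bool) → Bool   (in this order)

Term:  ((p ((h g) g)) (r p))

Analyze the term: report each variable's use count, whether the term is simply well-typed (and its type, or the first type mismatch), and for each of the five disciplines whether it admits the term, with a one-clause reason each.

variable uses: h ×1, p ×2, g ×2, r ×1
left-to-right use order: p, h, g, g, r, p
typing: the term checks, with type Bool
ordered ✗ (uses contraction: p ×2, g ×2)
linear ✗ (uses contraction: p ×2, g ×2)
affine ✗ (uses contraction: p ×2, g ×2)
relevant ✓ (h, p, g, r: all used, weakening unneeded)
unrestricted ✓ (type-checks (Bool) and nothing is barred)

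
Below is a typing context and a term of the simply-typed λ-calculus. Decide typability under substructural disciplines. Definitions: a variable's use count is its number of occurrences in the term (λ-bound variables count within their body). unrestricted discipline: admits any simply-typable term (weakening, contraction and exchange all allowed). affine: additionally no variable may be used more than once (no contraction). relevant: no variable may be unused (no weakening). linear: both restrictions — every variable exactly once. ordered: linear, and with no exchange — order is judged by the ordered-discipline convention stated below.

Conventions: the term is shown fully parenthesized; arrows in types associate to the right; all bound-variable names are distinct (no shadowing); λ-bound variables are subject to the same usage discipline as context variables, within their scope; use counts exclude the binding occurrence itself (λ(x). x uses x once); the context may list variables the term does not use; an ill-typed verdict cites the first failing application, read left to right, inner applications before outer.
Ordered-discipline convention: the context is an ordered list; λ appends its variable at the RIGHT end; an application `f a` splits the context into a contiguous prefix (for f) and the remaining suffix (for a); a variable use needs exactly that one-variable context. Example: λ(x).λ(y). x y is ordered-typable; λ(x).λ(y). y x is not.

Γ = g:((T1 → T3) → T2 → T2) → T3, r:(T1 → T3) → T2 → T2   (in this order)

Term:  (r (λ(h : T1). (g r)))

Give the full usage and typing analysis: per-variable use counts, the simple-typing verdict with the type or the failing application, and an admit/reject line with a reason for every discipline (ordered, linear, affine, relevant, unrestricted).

variable uses: g: 1×; r: 2×; h [bound]: 0×
uses in reading order: r, g, r
typing: ✓ — T2 → T2
ordered: ✗ — needs contraction — r ×2; needs weakening: h unused
linear: ✗ — needs contraction — r ×2; needs weakening: h unused
affine: ✗ — needs contraction — r ×2
relevant: ✗ — needs weakening: h unused
unrestricted: ✓ — type-checks (T2 → T2) and nothing is barred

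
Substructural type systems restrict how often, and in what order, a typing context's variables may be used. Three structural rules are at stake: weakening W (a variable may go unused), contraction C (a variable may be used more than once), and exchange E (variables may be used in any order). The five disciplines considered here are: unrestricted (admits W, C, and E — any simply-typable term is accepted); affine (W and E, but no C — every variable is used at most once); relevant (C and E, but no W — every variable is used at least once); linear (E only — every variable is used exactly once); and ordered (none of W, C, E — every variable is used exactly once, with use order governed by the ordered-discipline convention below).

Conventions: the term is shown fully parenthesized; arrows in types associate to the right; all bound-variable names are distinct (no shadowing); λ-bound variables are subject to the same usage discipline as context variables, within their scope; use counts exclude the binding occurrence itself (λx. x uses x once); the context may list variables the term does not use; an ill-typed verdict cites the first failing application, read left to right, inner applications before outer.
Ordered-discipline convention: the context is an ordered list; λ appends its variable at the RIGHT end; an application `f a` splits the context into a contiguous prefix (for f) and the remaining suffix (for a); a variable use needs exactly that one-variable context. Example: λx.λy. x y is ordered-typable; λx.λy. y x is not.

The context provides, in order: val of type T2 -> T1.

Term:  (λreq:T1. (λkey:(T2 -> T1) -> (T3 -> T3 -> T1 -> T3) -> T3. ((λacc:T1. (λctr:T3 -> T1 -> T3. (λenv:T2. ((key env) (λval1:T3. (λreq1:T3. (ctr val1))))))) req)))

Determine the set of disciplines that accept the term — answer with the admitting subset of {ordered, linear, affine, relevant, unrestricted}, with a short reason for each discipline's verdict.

admitting disciplines: none
usage: val ×0, req (λ-bound) ×1, key (λ-bound) ×1, acc (λ-bound) ×0, ctr (λ-bound) ×1, env (λ-bound) ×1, val1 (λ-bound) ×1, req1 (λ-bound) ×0
order of uses: key, env, ctr, val1, req
typing: ill-typed: an argument T2 mismatches the expected T2 -> T1
ordered ✗ (not simply typable)
linear ✗ (fails simple typing)
affine ✗ (a type mismatch blocks all five)
relevant ✗ (the type mismatch rejects it)
unrestricted ✗ (not simply typable)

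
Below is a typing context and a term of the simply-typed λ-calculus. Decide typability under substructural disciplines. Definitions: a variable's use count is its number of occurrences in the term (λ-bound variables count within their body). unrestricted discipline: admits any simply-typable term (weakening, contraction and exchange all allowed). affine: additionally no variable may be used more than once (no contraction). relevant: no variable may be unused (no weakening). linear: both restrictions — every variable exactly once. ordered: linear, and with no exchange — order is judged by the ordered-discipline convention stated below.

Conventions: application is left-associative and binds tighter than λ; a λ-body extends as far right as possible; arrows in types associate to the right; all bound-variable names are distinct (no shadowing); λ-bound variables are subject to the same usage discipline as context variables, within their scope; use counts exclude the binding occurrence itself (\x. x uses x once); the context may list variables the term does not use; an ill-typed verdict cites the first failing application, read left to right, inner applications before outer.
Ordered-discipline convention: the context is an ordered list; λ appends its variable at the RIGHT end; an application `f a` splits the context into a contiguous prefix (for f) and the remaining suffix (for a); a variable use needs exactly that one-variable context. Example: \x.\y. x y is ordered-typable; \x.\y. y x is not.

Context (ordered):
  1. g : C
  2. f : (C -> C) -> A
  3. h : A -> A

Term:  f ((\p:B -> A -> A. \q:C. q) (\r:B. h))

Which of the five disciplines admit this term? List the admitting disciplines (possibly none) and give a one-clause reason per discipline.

accepted by: affine, unrestricted
variable uses: g=0, f=1, h=1, p (bound)=0, q (bound)=1, r (bound)=0
left-to-right use order: f, q, h
typing: the term checks, with type A
ordered: ✗, g, p, r left unused
linear: ✗, g, p, r left unused
affine: ✓, no duplicate uses among g, f, h, p, q, r
relevant: ✗, g, p, r left unused
unrestricted: ✓, typability at A is all that's needed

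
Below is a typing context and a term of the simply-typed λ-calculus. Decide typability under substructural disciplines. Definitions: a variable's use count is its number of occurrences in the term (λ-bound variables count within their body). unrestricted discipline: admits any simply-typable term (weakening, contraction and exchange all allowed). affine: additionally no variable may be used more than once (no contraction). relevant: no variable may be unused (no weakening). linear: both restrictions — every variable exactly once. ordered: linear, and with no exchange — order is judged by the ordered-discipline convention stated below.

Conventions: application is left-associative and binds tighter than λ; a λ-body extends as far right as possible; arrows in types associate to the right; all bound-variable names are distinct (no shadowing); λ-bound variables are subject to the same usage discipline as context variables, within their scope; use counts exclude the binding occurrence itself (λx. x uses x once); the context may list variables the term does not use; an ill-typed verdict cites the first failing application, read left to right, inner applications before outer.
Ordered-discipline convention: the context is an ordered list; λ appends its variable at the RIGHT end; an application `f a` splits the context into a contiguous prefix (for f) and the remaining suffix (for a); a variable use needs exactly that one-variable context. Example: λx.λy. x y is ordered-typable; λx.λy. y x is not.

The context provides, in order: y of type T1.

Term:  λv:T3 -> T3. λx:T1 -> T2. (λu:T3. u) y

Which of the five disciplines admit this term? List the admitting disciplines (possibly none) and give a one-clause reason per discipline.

admitting disciplines: none
counts: y ×1, v [bound] ×0, x [bound] ×0, u [bound] ×1
use order (left to right): u, y
typing: ill-typed: argument of type T1 where T3 is required
ordered: ✗, not simply typable
linear: ✗, fails simple typing
affine: ✗, a type mismatch blocks all five
relevant: ✗, the type mismatch rejects it
unrestricted: ✗, not simply typable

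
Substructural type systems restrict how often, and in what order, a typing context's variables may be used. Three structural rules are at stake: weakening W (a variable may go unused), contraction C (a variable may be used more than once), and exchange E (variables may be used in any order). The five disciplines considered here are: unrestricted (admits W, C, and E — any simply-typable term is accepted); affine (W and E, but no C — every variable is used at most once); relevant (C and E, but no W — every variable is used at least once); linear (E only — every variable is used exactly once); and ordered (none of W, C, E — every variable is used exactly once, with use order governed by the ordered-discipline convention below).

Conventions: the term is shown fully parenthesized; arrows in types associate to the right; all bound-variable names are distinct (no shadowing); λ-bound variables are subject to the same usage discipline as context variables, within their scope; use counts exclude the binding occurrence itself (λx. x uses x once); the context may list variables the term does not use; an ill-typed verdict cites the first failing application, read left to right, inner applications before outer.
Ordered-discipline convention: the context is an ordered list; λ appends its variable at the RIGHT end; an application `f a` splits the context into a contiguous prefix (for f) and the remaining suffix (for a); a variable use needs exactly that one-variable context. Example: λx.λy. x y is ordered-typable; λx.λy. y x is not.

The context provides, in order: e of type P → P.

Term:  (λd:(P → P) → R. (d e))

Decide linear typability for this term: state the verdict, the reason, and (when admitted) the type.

yes — single use per variable (e, d); term : ((P → P) → R) → R
counts: e: 1×; d [bound]: 1×
use order (left to right): d, e
typing: well-typed at ((P → P) → R) → R
all disciplines: ordered ✗, linear ✓, affine ✓, relevant ✓, unrestricted ✓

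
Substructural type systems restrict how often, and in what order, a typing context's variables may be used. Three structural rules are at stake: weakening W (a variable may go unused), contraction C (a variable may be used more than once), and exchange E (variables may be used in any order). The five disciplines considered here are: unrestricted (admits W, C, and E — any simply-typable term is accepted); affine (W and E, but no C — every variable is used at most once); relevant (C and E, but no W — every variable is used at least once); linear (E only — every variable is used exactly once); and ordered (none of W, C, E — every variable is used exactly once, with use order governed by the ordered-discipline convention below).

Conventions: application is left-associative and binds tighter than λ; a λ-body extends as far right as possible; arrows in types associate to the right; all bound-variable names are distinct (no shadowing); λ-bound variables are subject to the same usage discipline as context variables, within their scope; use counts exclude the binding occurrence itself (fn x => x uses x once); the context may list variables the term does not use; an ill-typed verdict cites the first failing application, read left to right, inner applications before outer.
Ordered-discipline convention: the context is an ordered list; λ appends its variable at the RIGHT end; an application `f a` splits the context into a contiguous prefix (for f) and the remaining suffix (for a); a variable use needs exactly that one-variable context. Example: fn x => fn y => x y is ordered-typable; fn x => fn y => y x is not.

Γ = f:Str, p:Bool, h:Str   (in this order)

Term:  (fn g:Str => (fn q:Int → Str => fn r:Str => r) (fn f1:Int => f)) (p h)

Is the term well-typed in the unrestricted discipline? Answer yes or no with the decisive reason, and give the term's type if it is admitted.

no — not simply typable
use counts: f: 1×; p: 1×; h: 1×; g (λ-bound): 0×; q (λ-bound): 0×; r (λ-bound): 1×; f1 (λ-bound): 0×
order of uses: r, f, p, h
typing: ill-typed: can't apply a value of type Bool
summary: ordered ✗ | linear ✗ | affine ✗ | relevant ✗ | unrestricted ✗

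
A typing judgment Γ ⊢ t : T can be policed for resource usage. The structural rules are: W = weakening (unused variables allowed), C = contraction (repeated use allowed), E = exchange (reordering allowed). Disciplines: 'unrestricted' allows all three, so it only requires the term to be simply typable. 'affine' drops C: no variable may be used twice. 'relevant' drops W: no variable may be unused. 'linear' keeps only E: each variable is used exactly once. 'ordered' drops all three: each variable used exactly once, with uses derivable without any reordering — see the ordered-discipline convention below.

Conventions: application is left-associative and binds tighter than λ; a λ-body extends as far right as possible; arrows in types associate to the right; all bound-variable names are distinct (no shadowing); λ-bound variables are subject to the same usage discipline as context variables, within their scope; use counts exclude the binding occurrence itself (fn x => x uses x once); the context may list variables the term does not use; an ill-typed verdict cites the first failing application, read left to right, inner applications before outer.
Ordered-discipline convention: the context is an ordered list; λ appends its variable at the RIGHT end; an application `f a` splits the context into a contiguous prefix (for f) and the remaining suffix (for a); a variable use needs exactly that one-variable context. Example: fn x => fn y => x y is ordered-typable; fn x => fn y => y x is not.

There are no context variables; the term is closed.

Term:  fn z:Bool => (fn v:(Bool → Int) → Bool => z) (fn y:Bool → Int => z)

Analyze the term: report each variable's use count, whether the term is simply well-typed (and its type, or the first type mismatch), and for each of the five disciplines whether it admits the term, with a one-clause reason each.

counts: z (λ-bound)=2; v (λ-bound)=0; y (λ-bound)=0
uses in reading order: z, z
typing: well-typed at Bool → Bool
ordered: ✗ — needs contraction — z ×2; unused: v, y — weakening required
linear: ✗ — needs contraction — z ×2; unused: v, y — weakening required
affine: ✗ — needs contraction — z ×2
relevant: ✗ — unused: v, y — weakening required
unrestricted: ✓ — typability at Bool → Bool is all that's needed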